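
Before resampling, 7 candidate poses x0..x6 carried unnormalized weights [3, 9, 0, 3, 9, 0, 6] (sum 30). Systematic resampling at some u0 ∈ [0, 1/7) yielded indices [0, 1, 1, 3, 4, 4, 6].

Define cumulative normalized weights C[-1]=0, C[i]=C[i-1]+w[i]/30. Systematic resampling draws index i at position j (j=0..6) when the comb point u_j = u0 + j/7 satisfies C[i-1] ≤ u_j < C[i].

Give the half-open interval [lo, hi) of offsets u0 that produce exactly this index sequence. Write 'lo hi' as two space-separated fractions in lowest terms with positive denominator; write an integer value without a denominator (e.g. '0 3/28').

0 1/14

C = [1/10, 2/5, 2/5, 1/2, 4/5, 4/5, 1]
j=0 picked index 0: u0 ∈ [0, 1/10)
j=1 picked index 1: u0 ∈ [-3/70, 9/35)
j=2 picked index 1: u0 ∈ [-13/70, 4/35)
j=3 picked index 3: u0 ∈ [-1/35, 1/14)
j=4 picked index 4: u0 ∈ [-1/14, 8/35)
j=5 picked index 4: u0 ∈ [-3/14, 3/35)
j=6 picked index 6: u0 ∈ [-2/35, 1/7)
intersection: [0, 1/14)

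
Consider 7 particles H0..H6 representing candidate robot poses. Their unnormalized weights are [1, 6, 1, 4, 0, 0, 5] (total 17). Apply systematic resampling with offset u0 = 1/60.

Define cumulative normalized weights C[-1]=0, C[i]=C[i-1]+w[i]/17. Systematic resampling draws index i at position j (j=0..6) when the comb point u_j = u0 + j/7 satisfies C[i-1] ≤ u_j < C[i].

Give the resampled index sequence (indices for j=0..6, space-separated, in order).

C = [1/17, 7/17, 8/17, 12/17, 12/17, 12/17, 1]
j=0: u_0=1/60 ∈ [0, 1/17) → index 0
j=1: u_1=67/420 ∈ [1/17, 7/17) → index 1
j=2: u_2=127/420 ∈ [1/17, 7/17) → index 1
j=3: u_3=187/420 ∈ [7/17, 8/17) → index 2
j=4: u_4=247/420 ∈ [8/17, 12/17) → index 3
j=5: u_5=307/420 ∈ [12/17, 1) → index 6
j=6: u_6=367/420 ∈ [12/17, 1) → index 6

0 1 1 2 3 6 6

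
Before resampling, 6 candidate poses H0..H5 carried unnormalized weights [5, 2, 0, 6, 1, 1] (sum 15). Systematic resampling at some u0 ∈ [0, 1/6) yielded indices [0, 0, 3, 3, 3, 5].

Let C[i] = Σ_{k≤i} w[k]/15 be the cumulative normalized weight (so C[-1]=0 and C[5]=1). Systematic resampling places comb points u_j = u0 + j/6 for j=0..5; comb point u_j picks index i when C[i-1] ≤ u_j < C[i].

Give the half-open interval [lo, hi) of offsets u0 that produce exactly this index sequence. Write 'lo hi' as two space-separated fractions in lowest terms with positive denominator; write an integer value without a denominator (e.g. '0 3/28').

2/15 1/6

C = [1/3, 7/15, 7/15, 13/15, 14/15, 1]
j=0 picked index 0: u0 ∈ [0, 1/3)
j=1 picked index 0: u0 ∈ [-1/6, 1/6)
j=2 picked index 3: u0 ∈ [2/15, 8/15)
j=3 picked index 3: u0 ∈ [-1/30, 11/30)
j=4 picked index 3: u0 ∈ [-1/5, 1/5)
j=5 picked index 5: u0 ∈ [1/10, 1/6)
intersection: [2/15, 1/6)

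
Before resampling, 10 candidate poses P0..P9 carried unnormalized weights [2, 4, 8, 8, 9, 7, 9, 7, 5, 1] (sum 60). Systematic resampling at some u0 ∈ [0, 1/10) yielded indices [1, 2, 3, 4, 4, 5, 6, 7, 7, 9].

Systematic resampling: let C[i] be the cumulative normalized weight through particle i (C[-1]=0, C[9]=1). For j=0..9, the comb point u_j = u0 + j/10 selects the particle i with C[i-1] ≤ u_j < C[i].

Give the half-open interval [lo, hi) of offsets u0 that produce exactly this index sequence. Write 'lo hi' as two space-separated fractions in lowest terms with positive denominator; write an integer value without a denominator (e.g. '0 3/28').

1/12 1/10

C = [1/30, 1/10, 7/30, 11/30, 31/60, 19/30, 47/60, 9/10, 59/60, 1]
j=0 picked index 1: u0 ∈ [1/30, 1/10)
j=1 picked index 2: u0 ∈ [0, 2/15)
j=2 picked index 3: u0 ∈ [1/30, 1/6)
j=3 picked index 4: u0 ∈ [1/15, 13/60)
j=4 picked index 4: u0 ∈ [-1/30, 7/60)
j=5 picked index 5: u0 ∈ [1/60, 2/15)
j=6 picked index 6: u0 ∈ [1/30, 11/60)
j=7 picked index 7: u0 ∈ [1/12, 1/5)
j=8 picked index 7: u0 ∈ [-1/60, 1/10)
j=9 picked index 9: u0 ∈ [1/12, 1/10)
intersection: [1/12, 1/10)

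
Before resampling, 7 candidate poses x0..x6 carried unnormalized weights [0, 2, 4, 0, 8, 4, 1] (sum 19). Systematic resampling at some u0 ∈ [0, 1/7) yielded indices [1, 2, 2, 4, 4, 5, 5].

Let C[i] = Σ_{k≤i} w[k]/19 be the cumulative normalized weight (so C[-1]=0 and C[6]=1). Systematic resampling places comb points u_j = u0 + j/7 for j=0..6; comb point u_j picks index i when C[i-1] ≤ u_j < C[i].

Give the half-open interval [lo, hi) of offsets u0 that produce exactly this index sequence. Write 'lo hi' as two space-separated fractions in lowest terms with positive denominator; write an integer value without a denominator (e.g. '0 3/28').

C = [0, 2/19, 6/19, 6/19, 14/19, 18/19, 1]
j=0 picked index 1: u0 ∈ [0, 2/19)
j=1 picked index 2: u0 ∈ [-5/133, 23/133)
j=2 picked index 2: u0 ∈ [-24/133, 4/133)
j=3 picked index 4: u0 ∈ [-15/133, 41/133)
j=4 picked index 4: u0 ∈ [-34/133, 22/133)
j=5 picked index 5: u0 ∈ [3/133, 31/133)
j=6 picked index 5: u0 ∈ [-16/133, 12/133)
intersection: [3/133, 4/133)

3/133 4/133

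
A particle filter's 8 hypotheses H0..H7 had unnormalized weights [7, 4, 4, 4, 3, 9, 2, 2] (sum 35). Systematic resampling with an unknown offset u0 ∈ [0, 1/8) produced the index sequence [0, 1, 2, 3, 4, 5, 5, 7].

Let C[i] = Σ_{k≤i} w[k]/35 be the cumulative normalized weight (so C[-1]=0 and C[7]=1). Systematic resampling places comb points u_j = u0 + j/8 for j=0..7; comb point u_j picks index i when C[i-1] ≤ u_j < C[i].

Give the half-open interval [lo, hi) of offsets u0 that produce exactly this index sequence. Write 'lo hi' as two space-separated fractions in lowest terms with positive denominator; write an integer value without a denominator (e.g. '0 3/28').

3/40 1/8

C = [1/5, 11/35, 3/7, 19/35, 22/35, 31/35, 33/35, 1]
j=0 picked index 0: u0 ∈ [0, 1/5)
j=1 picked index 1: u0 ∈ [3/40, 53/280)
j=2 picked index 2: u0 ∈ [9/140, 5/28)
j=3 picked index 3: u0 ∈ [3/56, 47/280)
j=4 picked index 4: u0 ∈ [3/70, 9/70)
j=5 picked index 5: u0 ∈ [1/280, 73/280)
j=6 picked index 5: u0 ∈ [-17/140, 19/140)
j=7 picked index 7: u0 ∈ [19/280, 1/8)
intersection: [3/40, 1/8)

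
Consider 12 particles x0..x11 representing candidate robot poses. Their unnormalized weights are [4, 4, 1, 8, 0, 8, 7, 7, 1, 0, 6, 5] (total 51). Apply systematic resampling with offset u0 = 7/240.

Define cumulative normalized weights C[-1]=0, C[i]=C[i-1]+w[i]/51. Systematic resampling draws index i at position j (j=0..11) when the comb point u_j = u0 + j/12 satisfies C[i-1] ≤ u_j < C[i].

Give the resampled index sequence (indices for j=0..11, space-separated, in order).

C = [4/51, 8/51, 3/17, 1/3, 1/3, 25/51, 32/51, 13/17, 40/51, 40/51, 46/51, 1]
j=0: u_0=7/240 ∈ [0, 4/51) → index 0
j=1: u_1=9/80 ∈ [4/51, 8/51) → index 1
j=2: u_2=47/240 ∈ [3/17, 1/3) → index 3
j=3: u_3=67/240 ∈ [3/17, 1/3) → index 3
j=4: u_4=29/80 ∈ [1/3, 25/51) → index 5
j=5: u_5=107/240 ∈ [1/3, 25/51) → index 5
j=6: u_6=127/240 ∈ [25/51, 32/51) → index 6
j=7: u_7=49/80 ∈ [25/51, 32/51) → index 6
j=8: u_8=167/240 ∈ [32/51, 13/17) → index 7
j=9: u_9=187/240 ∈ [13/17, 40/51) → index 8
j=10: u_10=69/80 ∈ [40/51, 46/51) → index 10
j=11: u_11=227/240 ∈ [46/51, 1) → index 11

0 1 3 3 5 5 6 6 7 8 10 11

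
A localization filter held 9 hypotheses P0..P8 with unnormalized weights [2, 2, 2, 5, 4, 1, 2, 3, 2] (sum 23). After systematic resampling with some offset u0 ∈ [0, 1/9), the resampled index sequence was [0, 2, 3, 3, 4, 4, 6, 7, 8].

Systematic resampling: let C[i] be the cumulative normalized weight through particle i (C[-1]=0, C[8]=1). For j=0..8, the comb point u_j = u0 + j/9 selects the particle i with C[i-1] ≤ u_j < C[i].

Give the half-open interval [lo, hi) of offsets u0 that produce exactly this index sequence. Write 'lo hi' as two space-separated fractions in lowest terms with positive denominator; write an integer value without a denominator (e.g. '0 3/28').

C = [2/23, 4/23, 6/23, 11/23, 15/23, 16/23, 18/23, 21/23, 1]
j=0 picked index 0: u0 ∈ [0, 2/23)
j=1 picked index 2: u0 ∈ [13/207, 31/207)
j=2 picked index 3: u0 ∈ [8/207, 53/207)
j=3 picked index 3: u0 ∈ [-5/69, 10/69)
j=4 picked index 4: u0 ∈ [7/207, 43/207)
j=5 picked index 4: u0 ∈ [-16/207, 20/207)
j=6 picked index 6: u0 ∈ [2/69, 8/69)
j=7 picked index 7: u0 ∈ [1/207, 28/207)
j=8 picked index 8: u0 ∈ [5/207, 1/9)
intersection: [13/207, 2/23)

13/207 2/23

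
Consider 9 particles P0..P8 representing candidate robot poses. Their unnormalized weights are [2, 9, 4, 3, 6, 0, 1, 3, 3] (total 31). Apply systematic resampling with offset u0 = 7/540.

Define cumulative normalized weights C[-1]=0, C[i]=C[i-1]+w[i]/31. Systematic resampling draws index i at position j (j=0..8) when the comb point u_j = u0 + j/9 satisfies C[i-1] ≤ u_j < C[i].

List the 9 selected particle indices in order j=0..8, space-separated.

0 1 1 1 2 3 4 6 7

C = [2/31, 11/31, 15/31, 18/31, 24/31, 24/31, 25/31, 28/31, 1]
j=0: u_0=7/540 ∈ [0, 2/31) → index 0
j=1: u_1=67/540 ∈ [2/31, 11/31) → index 1
j=2: u_2=127/540 ∈ [2/31, 11/31) → index 1
j=3: u_3=187/540 ∈ [2/31, 11/31) → index 1
j=4: u_4=247/540 ∈ [11/31, 15/31) → index 2
j=5: u_5=307/540 ∈ [15/31, 18/31) → index 3
j=6: u_6=367/540 ∈ [18/31, 24/31) → index 4
j=7: u_7=427/540 ∈ [24/31, 25/31) → index 6
j=8: u_8=487/540 ∈ [25/31, 28/31) → index 7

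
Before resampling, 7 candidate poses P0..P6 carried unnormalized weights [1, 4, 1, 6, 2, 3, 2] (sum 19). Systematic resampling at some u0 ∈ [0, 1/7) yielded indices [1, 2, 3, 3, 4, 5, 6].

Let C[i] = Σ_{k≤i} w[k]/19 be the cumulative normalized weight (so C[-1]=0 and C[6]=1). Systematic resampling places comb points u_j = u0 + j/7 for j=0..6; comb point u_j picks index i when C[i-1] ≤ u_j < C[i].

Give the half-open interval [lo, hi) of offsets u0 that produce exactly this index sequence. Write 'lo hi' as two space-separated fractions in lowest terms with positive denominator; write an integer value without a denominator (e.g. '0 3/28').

16/133 1/7

C = [1/19, 5/19, 6/19, 12/19, 14/19, 17/19, 1]
j=0 picked index 1: u0 ∈ [1/19, 5/19)
j=1 picked index 2: u0 ∈ [16/133, 23/133)
j=2 picked index 3: u0 ∈ [4/133, 46/133)
j=3 picked index 3: u0 ∈ [-15/133, 27/133)
j=4 picked index 4: u0 ∈ [8/133, 22/133)
j=5 picked index 5: u0 ∈ [3/133, 24/133)
j=6 picked index 6: u0 ∈ [5/133, 1/7)
intersection: [16/133, 1/7)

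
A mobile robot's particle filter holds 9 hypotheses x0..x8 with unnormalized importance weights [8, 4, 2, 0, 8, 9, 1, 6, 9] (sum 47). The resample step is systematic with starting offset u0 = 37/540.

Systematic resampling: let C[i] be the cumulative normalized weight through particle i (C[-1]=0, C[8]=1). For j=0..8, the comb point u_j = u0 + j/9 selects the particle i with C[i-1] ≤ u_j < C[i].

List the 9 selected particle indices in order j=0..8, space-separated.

C = [8/47, 12/47, 14/47, 14/47, 22/47, 31/47, 32/47, 38/47, 1]
j=0: u_0=37/540 ∈ [0, 8/47) → index 0
j=1: u_1=97/540 ∈ [8/47, 12/47) → index 1
j=2: u_2=157/540 ∈ [12/47, 14/47) → index 2
j=3: u_3=217/540 ∈ [14/47, 22/47) → index 4
j=4: u_4=277/540 ∈ [22/47, 31/47) → index 5
j=5: u_5=337/540 ∈ [22/47, 31/47) → index 5
j=6: u_6=397/540 ∈ [32/47, 38/47) → index 7
j=7: u_7=457/540 ∈ [38/47, 1) → index 8
j=8: u_8=517/540 ∈ [38/47, 1) → index 8

0 1 2 4 5 5 7 8 8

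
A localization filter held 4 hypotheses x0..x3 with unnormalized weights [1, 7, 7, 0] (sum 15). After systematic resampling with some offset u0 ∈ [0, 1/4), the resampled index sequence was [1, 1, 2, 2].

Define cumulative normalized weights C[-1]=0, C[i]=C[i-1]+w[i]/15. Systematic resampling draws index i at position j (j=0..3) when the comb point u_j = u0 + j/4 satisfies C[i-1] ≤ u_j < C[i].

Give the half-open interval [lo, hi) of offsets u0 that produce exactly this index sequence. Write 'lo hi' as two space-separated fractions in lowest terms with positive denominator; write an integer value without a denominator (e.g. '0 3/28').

1/15 1/4

C = [1/15, 8/15, 1, 1]
j=0 picked index 1: u0 ∈ [1/15, 8/15)
j=1 picked index 1: u0 ∈ [-11/60, 17/60)
j=2 picked index 2: u0 ∈ [1/30, 1/2)
j=3 picked index 2: u0 ∈ [-13/60, 1/4)
intersection: [1/15, 1/4)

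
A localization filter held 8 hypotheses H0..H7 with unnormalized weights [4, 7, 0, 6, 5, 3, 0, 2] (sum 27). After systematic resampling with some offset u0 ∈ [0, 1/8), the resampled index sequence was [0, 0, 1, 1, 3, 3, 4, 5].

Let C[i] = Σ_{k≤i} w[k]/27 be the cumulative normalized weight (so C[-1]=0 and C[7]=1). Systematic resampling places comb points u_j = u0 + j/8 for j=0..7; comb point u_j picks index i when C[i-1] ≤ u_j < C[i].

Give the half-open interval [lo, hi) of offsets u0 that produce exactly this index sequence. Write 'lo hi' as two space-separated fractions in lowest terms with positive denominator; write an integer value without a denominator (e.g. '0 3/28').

C = [4/27, 11/27, 11/27, 17/27, 22/27, 25/27, 25/27, 1]
j=0 picked index 0: u0 ∈ [0, 4/27)
j=1 picked index 0: u0 ∈ [-1/8, 5/216)
j=2 picked index 1: u0 ∈ [-11/108, 17/108)
j=3 picked index 1: u0 ∈ [-49/216, 7/216)
j=4 picked index 3: u0 ∈ [-5/54, 7/54)
j=5 picked index 3: u0 ∈ [-47/216, 1/216)
j=6 picked index 4: u0 ∈ [-13/108, 7/108)
j=7 picked index 5: u0 ∈ [-13/216, 11/216)
intersection: [0, 1/216)

0 1/216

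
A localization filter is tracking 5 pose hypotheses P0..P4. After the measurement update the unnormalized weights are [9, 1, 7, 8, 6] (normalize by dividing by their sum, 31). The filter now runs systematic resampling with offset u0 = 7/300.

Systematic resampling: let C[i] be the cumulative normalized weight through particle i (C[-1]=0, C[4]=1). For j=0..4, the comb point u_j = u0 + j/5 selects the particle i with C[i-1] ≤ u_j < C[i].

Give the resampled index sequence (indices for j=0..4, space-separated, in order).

0 0 2 3 4

C = [9/31, 10/31, 17/31, 25/31, 1]
j=0: u_0=7/300 ∈ [0, 9/31) → index 0
j=1: u_1=67/300 ∈ [0, 9/31) → index 0
j=2: u_2=127/300 ∈ [10/31, 17/31) → index 2
j=3: u_3=187/300 ∈ [17/31, 25/31) → index 3
j=4: u_4=247/300 ∈ [25/31, 1) → index 4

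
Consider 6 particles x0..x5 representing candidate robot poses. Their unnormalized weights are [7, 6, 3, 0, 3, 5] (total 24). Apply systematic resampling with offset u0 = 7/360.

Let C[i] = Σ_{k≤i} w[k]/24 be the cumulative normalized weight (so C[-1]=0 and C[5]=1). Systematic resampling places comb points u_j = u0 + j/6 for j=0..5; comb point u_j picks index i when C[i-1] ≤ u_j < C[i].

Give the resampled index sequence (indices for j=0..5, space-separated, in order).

0 0 1 1 4 5

C = [7/24, 13/24, 2/3, 2/3, 19/24, 1]
j=0: u_0=7/360 ∈ [0, 7/24) → index 0
j=1: u_1=67/360 ∈ [0, 7/24) → index 0
j=2: u_2=127/360 ∈ [7/24, 13/24) → index 1
j=3: u_3=187/360 ∈ [7/24, 13/24) → index 1
j=4: u_4=247/360 ∈ [2/3, 19/24) → index 4
j=5: u_5=307/360 ∈ [19/24, 1) → index 5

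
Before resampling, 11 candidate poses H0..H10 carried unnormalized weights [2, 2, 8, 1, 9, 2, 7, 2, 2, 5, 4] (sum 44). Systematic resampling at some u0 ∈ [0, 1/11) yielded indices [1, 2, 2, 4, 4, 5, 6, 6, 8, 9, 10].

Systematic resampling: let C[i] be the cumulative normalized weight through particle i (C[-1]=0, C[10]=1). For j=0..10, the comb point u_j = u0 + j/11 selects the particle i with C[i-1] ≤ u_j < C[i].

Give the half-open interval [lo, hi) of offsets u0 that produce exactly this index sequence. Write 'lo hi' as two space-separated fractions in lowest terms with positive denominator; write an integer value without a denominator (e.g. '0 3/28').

C = [1/22, 1/11, 3/11, 13/44, 1/2, 6/11, 31/44, 3/4, 35/44, 10/11, 1]
j=0 picked index 1: u0 ∈ [1/22, 1/11)
j=1 picked index 2: u0 ∈ [0, 2/11)
j=2 picked index 2: u0 ∈ [-1/11, 1/11)
j=3 picked index 4: u0 ∈ [1/44, 5/22)
j=4 picked index 4: u0 ∈ [-3/44, 3/22)
j=5 picked index 5: u0 ∈ [1/22, 1/11)
j=6 picked index 6: u0 ∈ [0, 7/44)
j=7 picked index 6: u0 ∈ [-1/11, 3/44)
j=8 picked index 8: u0 ∈ [1/44, 3/44)
j=9 picked index 9: u0 ∈ [-1/44, 1/11)
j=10 picked index 10: u0 ∈ [0, 1/11)
intersection: [1/22, 3/44)

1/22 3/44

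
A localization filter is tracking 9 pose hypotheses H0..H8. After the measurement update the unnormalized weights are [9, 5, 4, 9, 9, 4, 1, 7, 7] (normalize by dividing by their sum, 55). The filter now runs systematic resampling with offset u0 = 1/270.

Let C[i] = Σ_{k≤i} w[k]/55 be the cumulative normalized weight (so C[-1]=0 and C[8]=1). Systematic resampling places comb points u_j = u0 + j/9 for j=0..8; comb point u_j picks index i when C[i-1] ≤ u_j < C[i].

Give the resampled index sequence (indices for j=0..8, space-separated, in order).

0 0 1 3 3 4 5 7 8

C = [9/55, 14/55, 18/55, 27/55, 36/55, 8/11, 41/55, 48/55, 1]
j=0: u_0=1/270 ∈ [0, 9/55) → index 0
j=1: u_1=31/270 ∈ [0, 9/55) → index 0
j=2: u_2=61/270 ∈ [9/55, 14/55) → index 1
j=3: u_3=91/270 ∈ [18/55, 27/55) → index 3
j=4: u_4=121/270 ∈ [18/55, 27/55) → index 3
j=5: u_5=151/270 ∈ [27/55, 36/55) → index 4
j=6: u_6=181/270 ∈ [36/55, 8/11) → index 5
j=7: u_7=211/270 ∈ [41/55, 48/55) → index 7
j=8: u_8=241/270 ∈ [48/55, 1) → index 8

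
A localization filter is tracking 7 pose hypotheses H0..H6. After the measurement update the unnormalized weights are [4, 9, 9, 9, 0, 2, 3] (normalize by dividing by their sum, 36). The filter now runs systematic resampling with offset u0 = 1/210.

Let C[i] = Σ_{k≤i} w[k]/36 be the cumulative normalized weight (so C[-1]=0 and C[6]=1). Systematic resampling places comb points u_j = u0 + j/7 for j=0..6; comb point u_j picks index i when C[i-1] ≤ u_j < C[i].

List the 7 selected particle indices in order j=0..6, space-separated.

0 1 1 2 2 3 5

C = [1/9, 13/36, 11/18, 31/36, 31/36, 11/12, 1]
j=0: u_0=1/210 ∈ [0, 1/9) → index 0
j=1: u_1=31/210 ∈ [1/9, 13/36) → index 1
j=2: u_2=61/210 ∈ [1/9, 13/36) → index 1
j=3: u_3=13/30 ∈ [13/36, 11/18) → index 2
j=4: u_4=121/210 ∈ [13/36, 11/18) → index 2
j=5: u_5=151/210 ∈ [11/18, 31/36) → index 3
j=6: u_6=181/210 ∈ [31/36, 11/12) → index 5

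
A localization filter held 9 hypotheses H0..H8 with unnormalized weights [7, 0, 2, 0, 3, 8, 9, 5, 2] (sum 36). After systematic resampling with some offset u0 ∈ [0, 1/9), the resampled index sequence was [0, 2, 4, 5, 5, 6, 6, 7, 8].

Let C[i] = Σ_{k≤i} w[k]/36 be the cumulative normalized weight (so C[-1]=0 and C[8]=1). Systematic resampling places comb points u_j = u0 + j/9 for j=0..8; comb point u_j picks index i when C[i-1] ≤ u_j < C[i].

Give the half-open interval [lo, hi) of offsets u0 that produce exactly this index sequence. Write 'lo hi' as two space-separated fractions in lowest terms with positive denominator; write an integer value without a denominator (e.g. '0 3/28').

C = [7/36, 7/36, 1/4, 1/4, 1/3, 5/9, 29/36, 17/18, 1]
j=0 picked index 0: u0 ∈ [0, 7/36)
j=1 picked index 2: u0 ∈ [1/12, 5/36)
j=2 picked index 4: u0 ∈ [1/36, 1/9)
j=3 picked index 5: u0 ∈ [0, 2/9)
j=4 picked index 5: u0 ∈ [-1/9, 1/9)
j=5 picked index 6: u0 ∈ [0, 1/4)
j=6 picked index 6: u0 ∈ [-1/9, 5/36)
j=7 picked index 7: u0 ∈ [1/36, 1/6)
j=8 picked index 8: u0 ∈ [1/18, 1/9)
intersection: [1/12, 1/9)

1/12 1/9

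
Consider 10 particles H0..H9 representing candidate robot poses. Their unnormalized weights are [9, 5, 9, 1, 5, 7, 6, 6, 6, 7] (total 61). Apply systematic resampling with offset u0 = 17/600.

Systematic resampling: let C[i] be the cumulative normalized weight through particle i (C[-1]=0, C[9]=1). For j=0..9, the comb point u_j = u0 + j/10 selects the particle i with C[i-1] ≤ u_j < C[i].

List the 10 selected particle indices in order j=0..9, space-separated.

0 0 1 2 4 5 6 7 8 9

C = [9/61, 14/61, 23/61, 24/61, 29/61, 36/61, 42/61, 48/61, 54/61, 1]
j=0: u_0=17/600 ∈ [0, 9/61) → index 0
j=1: u_1=77/600 ∈ [0, 9/61) → index 0
j=2: u_2=137/600 ∈ [9/61, 14/61) → index 1
j=3: u_3=197/600 ∈ [14/61, 23/61) → index 2
j=4: u_4=257/600 ∈ [24/61, 29/61) → index 4
j=5: u_5=317/600 ∈ [29/61, 36/61) → index 5
j=6: u_6=377/600 ∈ [36/61, 42/61) → index 6
j=7: u_7=437/600 ∈ [42/61, 48/61) → index 7
j=8: u_8=497/600 ∈ [48/61, 54/61) → index 8
j=9: u_9=557/600 ∈ [54/61, 1) → index 9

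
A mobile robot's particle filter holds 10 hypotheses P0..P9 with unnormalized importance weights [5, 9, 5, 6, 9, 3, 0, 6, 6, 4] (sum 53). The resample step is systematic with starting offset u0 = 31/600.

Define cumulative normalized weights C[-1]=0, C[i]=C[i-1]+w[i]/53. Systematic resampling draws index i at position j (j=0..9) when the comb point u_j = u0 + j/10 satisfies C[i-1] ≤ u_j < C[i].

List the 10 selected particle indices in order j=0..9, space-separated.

0 1 1 2 3 4 5 7 8 9

C = [5/53, 14/53, 19/53, 25/53, 34/53, 37/53, 37/53, 43/53, 49/53, 1]
j=0: u_0=31/600 ∈ [0, 5/53) → index 0
j=1: u_1=91/600 ∈ [5/53, 14/53) → index 1
j=2: u_2=151/600 ∈ [5/53, 14/53) → index 1
j=3: u_3=211/600 ∈ [14/53, 19/53) → index 2
j=4: u_4=271/600 ∈ [19/53, 25/53) → index 3
j=5: u_5=331/600 ∈ [25/53, 34/53) → index 4
j=6: u_6=391/600 ∈ [34/53, 37/53) → index 5
j=7: u_7=451/600 ∈ [37/53, 43/53) → index 7
j=8: u_8=511/600 ∈ [43/53, 49/53) → index 8
j=9: u_9=571/600 ∈ [49/53, 1) → index 9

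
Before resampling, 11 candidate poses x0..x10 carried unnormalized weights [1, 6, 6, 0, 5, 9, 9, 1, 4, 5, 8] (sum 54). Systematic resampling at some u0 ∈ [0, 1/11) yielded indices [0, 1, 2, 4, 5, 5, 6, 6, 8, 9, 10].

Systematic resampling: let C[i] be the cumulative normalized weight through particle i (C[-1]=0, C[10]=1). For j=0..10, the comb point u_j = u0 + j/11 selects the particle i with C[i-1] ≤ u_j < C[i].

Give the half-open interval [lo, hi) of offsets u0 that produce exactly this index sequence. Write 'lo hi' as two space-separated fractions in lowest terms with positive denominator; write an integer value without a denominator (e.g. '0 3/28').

0 1/54

C = [1/54, 7/54, 13/54, 13/54, 1/3, 1/2, 2/3, 37/54, 41/54, 23/27, 1]
j=0 picked index 0: u0 ∈ [0, 1/54)
j=1 picked index 1: u0 ∈ [-43/594, 23/594)
j=2 picked index 2: u0 ∈ [-31/594, 35/594)
j=3 picked index 4: u0 ∈ [-19/594, 2/33)
j=4 picked index 5: u0 ∈ [-1/33, 3/22)
j=5 picked index 5: u0 ∈ [-4/33, 1/22)
j=6 picked index 6: u0 ∈ [-1/22, 4/33)
j=7 picked index 6: u0 ∈ [-3/22, 1/33)
j=8 picked index 8: u0 ∈ [-25/594, 19/594)
j=9 picked index 9: u0 ∈ [-35/594, 10/297)
j=10 picked index 10: u0 ∈ [-17/297, 1/11)
intersection: [0, 1/54)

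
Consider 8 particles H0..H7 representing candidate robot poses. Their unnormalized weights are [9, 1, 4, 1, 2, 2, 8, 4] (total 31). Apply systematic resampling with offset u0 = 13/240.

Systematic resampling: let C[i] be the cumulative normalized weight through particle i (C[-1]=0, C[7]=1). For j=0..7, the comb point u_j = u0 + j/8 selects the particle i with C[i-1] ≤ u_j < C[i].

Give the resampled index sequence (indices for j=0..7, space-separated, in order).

C = [9/31, 10/31, 14/31, 15/31, 17/31, 19/31, 27/31, 1]
j=0: u_0=13/240 ∈ [0, 9/31) → index 0
j=1: u_1=43/240 ∈ [0, 9/31) → index 0
j=2: u_2=73/240 ∈ [9/31, 10/31) → index 1
j=3: u_3=103/240 ∈ [10/31, 14/31) → index 2
j=4: u_4=133/240 ∈ [17/31, 19/31) → index 5
j=5: u_5=163/240 ∈ [19/31, 27/31) → index 6
j=6: u_6=193/240 ∈ [19/31, 27/31) → index 6
j=7: u_7=223/240 ∈ [27/31, 1) → index 7

0 0 1 2 5 6 6 7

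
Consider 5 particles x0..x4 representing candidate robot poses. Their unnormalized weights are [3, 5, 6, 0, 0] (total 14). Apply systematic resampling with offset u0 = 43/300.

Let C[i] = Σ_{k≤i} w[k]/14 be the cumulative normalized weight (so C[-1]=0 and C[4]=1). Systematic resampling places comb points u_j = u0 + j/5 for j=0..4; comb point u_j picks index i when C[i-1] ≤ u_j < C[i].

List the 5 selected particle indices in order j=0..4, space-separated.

C = [3/14, 4/7, 1, 1, 1]
j=0: u_0=43/300 ∈ [0, 3/14) → index 0
j=1: u_1=103/300 ∈ [3/14, 4/7) → index 1
j=2: u_2=163/300 ∈ [3/14, 4/7) → index 1
j=3: u_3=223/300 ∈ [4/7, 1) → index 2
j=4: u_4=283/300 ∈ [4/7, 1) → index 2

0 1 1 2 2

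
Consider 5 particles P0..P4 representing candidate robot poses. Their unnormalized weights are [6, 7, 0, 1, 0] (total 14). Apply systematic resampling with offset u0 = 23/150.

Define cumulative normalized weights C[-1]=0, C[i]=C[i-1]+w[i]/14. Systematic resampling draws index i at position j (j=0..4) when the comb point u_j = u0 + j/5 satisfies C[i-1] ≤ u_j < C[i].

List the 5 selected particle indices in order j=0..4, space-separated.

C = [3/7, 13/14, 13/14, 1, 1]
j=0: u_0=23/150 ∈ [0, 3/7) → index 0
j=1: u_1=53/150 ∈ [0, 3/7) → index 0
j=2: u_2=83/150 ∈ [3/7, 13/14) → index 1
j=3: u_3=113/150 ∈ [3/7, 13/14) → index 1
j=4: u_4=143/150 ∈ [13/14, 1) → index 3

0 0 1 1 3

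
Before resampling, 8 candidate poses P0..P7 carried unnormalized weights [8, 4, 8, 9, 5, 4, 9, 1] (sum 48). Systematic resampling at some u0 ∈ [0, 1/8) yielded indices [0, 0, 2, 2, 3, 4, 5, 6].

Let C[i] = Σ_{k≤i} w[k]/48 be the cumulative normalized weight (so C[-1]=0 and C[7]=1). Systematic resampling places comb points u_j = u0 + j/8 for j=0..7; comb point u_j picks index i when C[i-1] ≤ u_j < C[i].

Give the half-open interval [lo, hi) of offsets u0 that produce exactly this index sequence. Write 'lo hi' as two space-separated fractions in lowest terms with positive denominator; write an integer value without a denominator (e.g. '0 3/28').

C = [1/6, 1/4, 5/12, 29/48, 17/24, 19/24, 47/48, 1]
j=0 picked index 0: u0 ∈ [0, 1/6)
j=1 picked index 0: u0 ∈ [-1/8, 1/24)
j=2 picked index 2: u0 ∈ [0, 1/6)
j=3 picked index 2: u0 ∈ [-1/8, 1/24)
j=4 picked index 3: u0 ∈ [-1/12, 5/48)
j=5 picked index 4: u0 ∈ [-1/48, 1/12)
j=6 picked index 5: u0 ∈ [-1/24, 1/24)
j=7 picked index 6: u0 ∈ [-1/12, 5/48)
intersection: [0, 1/24)

0 1/24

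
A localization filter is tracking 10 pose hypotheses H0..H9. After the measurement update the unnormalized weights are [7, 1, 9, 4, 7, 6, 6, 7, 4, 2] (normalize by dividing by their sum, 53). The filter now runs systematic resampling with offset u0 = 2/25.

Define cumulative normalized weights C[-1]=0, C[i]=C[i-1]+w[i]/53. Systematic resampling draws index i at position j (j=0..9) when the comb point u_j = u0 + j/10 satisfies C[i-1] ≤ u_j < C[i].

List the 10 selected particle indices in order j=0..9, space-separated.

C = [7/53, 8/53, 17/53, 21/53, 28/53, 34/53, 40/53, 47/53, 51/53, 1]
j=0: u_0=2/25 ∈ [0, 7/53) → index 0
j=1: u_1=9/50 ∈ [8/53, 17/53) → index 2
j=2: u_2=7/25 ∈ [8/53, 17/53) → index 2
j=3: u_3=19/50 ∈ [17/53, 21/53) → index 3
j=4: u_4=12/25 ∈ [21/53, 28/53) → index 4
j=5: u_5=29/50 ∈ [28/53, 34/53) → index 5
j=6: u_6=17/25 ∈ [34/53, 40/53) → index 6
j=7: u_7=39/50 ∈ [40/53, 47/53) → index 7
j=8: u_8=22/25 ∈ [40/53, 47/53) → index 7
j=9: u_9=49/50 ∈ [51/53, 1) → index 9

0 2 2 3 4 5 6 7 7 9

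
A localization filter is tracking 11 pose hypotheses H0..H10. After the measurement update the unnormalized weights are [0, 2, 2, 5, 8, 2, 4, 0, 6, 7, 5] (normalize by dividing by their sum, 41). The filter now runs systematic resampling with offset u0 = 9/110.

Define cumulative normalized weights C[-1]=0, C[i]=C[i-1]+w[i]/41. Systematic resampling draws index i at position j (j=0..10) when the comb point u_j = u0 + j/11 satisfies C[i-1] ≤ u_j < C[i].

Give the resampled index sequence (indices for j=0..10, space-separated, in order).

2 3 4 4 5 6 8 9 9 10 10

C = [0, 2/41, 4/41, 9/41, 17/41, 19/41, 23/41, 23/41, 29/41, 36/41, 1]
j=0: u_0=9/110 ∈ [2/41, 4/41) → index 2
j=1: u_1=19/110 ∈ [4/41, 9/41) → index 3
j=2: u_2=29/110 ∈ [9/41, 17/41) → index 4
j=3: u_3=39/110 ∈ [9/41, 17/41) → index 4
j=4: u_4=49/110 ∈ [17/41, 19/41) → index 5
j=5: u_5=59/110 ∈ [19/41, 23/41) → index 6
j=6: u_6=69/110 ∈ [23/41, 29/41) → index 8
j=7: u_7=79/110 ∈ [29/41, 36/41) → index 9
j=8: u_8=89/110 ∈ [29/41, 36/41) → index 9
j=9: u_9=9/10 ∈ [36/41, 1) → index 10
j=10: u_10=109/110 ∈ [36/41, 1) → index 10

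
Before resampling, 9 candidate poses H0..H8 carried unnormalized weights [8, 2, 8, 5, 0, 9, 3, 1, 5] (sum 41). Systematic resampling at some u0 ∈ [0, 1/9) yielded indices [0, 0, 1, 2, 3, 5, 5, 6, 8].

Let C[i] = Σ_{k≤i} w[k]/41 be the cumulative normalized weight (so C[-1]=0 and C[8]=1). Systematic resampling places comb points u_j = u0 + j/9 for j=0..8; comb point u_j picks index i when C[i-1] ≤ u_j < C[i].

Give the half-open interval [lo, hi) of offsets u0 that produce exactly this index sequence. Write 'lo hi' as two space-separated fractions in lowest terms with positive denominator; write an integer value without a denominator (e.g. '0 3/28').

C = [8/41, 10/41, 18/41, 23/41, 23/41, 32/41, 35/41, 36/41, 1]
j=0 picked index 0: u0 ∈ [0, 8/41)
j=1 picked index 0: u0 ∈ [-1/9, 31/369)
j=2 picked index 1: u0 ∈ [-10/369, 8/369)
j=3 picked index 2: u0 ∈ [-11/123, 13/123)
j=4 picked index 3: u0 ∈ [-2/369, 43/369)
j=5 picked index 5: u0 ∈ [2/369, 83/369)
j=6 picked index 5: u0 ∈ [-13/123, 14/123)
j=7 picked index 6: u0 ∈ [1/369, 28/369)
j=8 picked index 8: u0 ∈ [-4/369, 1/9)
intersection: [2/369, 8/369)

2/369 8/369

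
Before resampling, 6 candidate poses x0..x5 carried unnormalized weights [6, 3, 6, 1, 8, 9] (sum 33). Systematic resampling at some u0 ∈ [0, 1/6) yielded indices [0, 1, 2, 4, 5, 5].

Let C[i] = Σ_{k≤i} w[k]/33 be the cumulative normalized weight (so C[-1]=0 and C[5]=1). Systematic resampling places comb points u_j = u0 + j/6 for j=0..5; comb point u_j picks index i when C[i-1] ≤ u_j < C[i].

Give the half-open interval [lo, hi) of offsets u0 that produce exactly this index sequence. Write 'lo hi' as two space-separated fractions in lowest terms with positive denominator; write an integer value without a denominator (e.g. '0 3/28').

C = [2/11, 3/11, 5/11, 16/33, 8/11, 1]
j=0 picked index 0: u0 ∈ [0, 2/11)
j=1 picked index 1: u0 ∈ [1/66, 7/66)
j=2 picked index 2: u0 ∈ [-2/33, 4/33)
j=3 picked index 4: u0 ∈ [-1/66, 5/22)
j=4 picked index 5: u0 ∈ [2/33, 1/3)
j=5 picked index 5: u0 ∈ [-7/66, 1/6)
intersection: [2/33, 7/66)

2/33 7/66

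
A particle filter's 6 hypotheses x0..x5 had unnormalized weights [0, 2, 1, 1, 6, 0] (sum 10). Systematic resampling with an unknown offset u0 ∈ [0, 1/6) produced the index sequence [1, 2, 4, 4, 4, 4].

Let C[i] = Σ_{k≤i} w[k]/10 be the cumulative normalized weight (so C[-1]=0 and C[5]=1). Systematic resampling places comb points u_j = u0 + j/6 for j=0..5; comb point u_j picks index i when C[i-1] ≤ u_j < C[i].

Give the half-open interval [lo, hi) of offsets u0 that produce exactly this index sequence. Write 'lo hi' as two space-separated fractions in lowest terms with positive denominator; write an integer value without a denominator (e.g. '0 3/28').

C = [0, 1/5, 3/10, 2/5, 1, 1]
j=0 picked index 1: u0 ∈ [0, 1/5)
j=1 picked index 2: u0 ∈ [1/30, 2/15)
j=2 picked index 4: u0 ∈ [1/15, 2/3)
j=3 picked index 4: u0 ∈ [-1/10, 1/2)
j=4 picked index 4: u0 ∈ [-4/15, 1/3)
j=5 picked index 4: u0 ∈ [-13/30, 1/6)
intersection: [1/15, 2/15)

1/15 2/15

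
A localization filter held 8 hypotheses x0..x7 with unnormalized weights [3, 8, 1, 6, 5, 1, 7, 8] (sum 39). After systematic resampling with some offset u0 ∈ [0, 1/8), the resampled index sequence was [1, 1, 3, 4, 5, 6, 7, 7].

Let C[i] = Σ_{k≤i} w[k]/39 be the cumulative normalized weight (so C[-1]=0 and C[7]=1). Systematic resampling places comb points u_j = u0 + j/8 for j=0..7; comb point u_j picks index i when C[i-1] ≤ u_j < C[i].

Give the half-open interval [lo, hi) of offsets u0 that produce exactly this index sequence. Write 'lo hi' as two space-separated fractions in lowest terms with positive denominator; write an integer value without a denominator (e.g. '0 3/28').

C = [1/13, 11/39, 4/13, 6/13, 23/39, 8/13, 31/39, 1]
j=0 picked index 1: u0 ∈ [1/13, 11/39)
j=1 picked index 1: u0 ∈ [-5/104, 49/312)
j=2 picked index 3: u0 ∈ [3/52, 11/52)
j=3 picked index 4: u0 ∈ [9/104, 67/312)
j=4 picked index 5: u0 ∈ [7/78, 3/26)
j=5 picked index 6: u0 ∈ [-1/104, 53/312)
j=6 picked index 7: u0 ∈ [7/156, 1/4)
j=7 picked index 7: u0 ∈ [-25/312, 1/8)
intersection: [7/78, 3/26)

7/78 3/26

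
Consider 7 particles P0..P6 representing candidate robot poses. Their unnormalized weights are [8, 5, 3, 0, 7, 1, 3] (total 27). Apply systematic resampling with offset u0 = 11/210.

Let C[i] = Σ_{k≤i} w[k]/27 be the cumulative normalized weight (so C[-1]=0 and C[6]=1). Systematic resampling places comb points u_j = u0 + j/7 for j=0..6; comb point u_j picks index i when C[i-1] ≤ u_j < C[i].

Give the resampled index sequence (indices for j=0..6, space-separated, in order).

0 0 1 1 4 4 6

C = [8/27, 13/27, 16/27, 16/27, 23/27, 8/9, 1]
j=0: u_0=11/210 ∈ [0, 8/27) → index 0
j=1: u_1=41/210 ∈ [0, 8/27) → index 0
j=2: u_2=71/210 ∈ [8/27, 13/27) → index 1
j=3: u_3=101/210 ∈ [8/27, 13/27) → index 1
j=4: u_4=131/210 ∈ [16/27, 23/27) → index 4
j=5: u_5=23/30 ∈ [16/27, 23/27) → index 4
j=6: u_6=191/210 ∈ [8/9, 1) → index 6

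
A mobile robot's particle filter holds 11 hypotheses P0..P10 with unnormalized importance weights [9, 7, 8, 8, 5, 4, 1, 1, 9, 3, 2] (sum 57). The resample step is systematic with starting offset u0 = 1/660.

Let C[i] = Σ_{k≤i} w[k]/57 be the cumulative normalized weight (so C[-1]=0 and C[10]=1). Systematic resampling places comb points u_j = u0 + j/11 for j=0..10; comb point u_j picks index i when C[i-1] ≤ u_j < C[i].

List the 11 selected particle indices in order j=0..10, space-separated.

C = [3/19, 16/57, 8/19, 32/57, 37/57, 41/57, 14/19, 43/57, 52/57, 55/57, 1]
j=0: u_0=1/660 ∈ [0, 3/19) → index 0
j=1: u_1=61/660 ∈ [0, 3/19) → index 0
j=2: u_2=11/60 ∈ [3/19, 16/57) → index 1
j=3: u_3=181/660 ∈ [3/19, 16/57) → index 1
j=4: u_4=241/660 ∈ [16/57, 8/19) → index 2
j=5: u_5=301/660 ∈ [8/19, 32/57) → index 3
j=6: u_6=361/660 ∈ [8/19, 32/57) → index 3
j=7: u_7=421/660 ∈ [32/57, 37/57) → index 4
j=8: u_8=481/660 ∈ [41/57, 14/19) → index 6
j=9: u_9=541/660 ∈ [43/57, 52/57) → index 8
j=10: u_10=601/660 ∈ [43/57, 52/57) → index 8

0 0 1 1 2 3 3 4 6 8 8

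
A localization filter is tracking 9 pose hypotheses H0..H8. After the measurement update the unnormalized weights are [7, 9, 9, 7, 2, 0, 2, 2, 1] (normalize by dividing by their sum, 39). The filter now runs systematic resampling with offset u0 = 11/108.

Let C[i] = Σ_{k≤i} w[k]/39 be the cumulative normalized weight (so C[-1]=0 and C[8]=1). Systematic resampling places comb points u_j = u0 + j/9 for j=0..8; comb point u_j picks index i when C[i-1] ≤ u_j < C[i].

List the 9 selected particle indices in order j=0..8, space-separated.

C = [7/39, 16/39, 25/39, 32/39, 34/39, 34/39, 12/13, 38/39, 1]
j=0: u_0=11/108 ∈ [0, 7/39) → index 0
j=1: u_1=23/108 ∈ [7/39, 16/39) → index 1
j=2: u_2=35/108 ∈ [7/39, 16/39) → index 1
j=3: u_3=47/108 ∈ [16/39, 25/39) → index 2
j=4: u_4=59/108 ∈ [16/39, 25/39) → index 2
j=5: u_5=71/108 ∈ [25/39, 32/39) → index 3
j=6: u_6=83/108 ∈ [25/39, 32/39) → index 3
j=7: u_7=95/108 ∈ [34/39, 12/13) → index 6
j=8: u_8=107/108 ∈ [38/39, 1) → index 8

0 1 1 2 2 3 3 6 8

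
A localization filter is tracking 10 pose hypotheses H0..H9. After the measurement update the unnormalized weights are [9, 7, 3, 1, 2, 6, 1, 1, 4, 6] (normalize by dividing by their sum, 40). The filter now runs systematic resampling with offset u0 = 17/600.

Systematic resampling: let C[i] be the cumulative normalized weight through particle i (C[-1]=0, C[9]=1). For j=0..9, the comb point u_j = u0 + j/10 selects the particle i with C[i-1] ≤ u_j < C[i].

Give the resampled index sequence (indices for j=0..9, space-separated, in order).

0 0 1 1 2 4 5 7 8 9

C = [9/40, 2/5, 19/40, 1/2, 11/20, 7/10, 29/40, 3/4, 17/20, 1]
j=0: u_0=17/600 ∈ [0, 9/40) → index 0
j=1: u_1=77/600 ∈ [0, 9/40) → index 0
j=2: u_2=137/600 ∈ [9/40, 2/5) → index 1
j=3: u_3=197/600 ∈ [9/40, 2/5) → index 1
j=4: u_4=257/600 ∈ [2/5, 19/40) → index 2
j=5: u_5=317/600 ∈ [1/2, 11/20) → index 4
j=6: u_6=377/600 ∈ [11/20, 7/10) → index 5
j=7: u_7=437/600 ∈ [29/40, 3/4) → index 7
j=8: u_8=497/600 ∈ [3/4, 17/20) → index 8
j=9: u_9=557/600 ∈ [17/20, 1) → index 9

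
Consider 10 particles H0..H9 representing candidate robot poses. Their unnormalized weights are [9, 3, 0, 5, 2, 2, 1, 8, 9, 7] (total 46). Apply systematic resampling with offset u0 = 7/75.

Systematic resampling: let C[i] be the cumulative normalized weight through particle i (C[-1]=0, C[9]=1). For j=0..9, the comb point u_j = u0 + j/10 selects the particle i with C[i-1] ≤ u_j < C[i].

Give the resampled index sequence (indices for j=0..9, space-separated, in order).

0 0 3 4 7 7 8 8 9 9

C = [9/46, 6/23, 6/23, 17/46, 19/46, 21/46, 11/23, 15/23, 39/46, 1]
j=0: u_0=7/75 ∈ [0, 9/46) → index 0
j=1: u_1=29/150 ∈ [0, 9/46) → index 0
j=2: u_2=22/75 ∈ [6/23, 17/46) → index 3
j=3: u_3=59/150 ∈ [17/46, 19/46) → index 4
j=4: u_4=37/75 ∈ [11/23, 15/23) → index 7
j=5: u_5=89/150 ∈ [11/23, 15/23) → index 7
j=6: u_6=52/75 ∈ [15/23, 39/46) → index 8
j=7: u_7=119/150 ∈ [15/23, 39/46) → index 8
j=8: u_8=67/75 ∈ [39/46, 1) → index 9
j=9: u_9=149/150 ∈ [39/46, 1) → index 9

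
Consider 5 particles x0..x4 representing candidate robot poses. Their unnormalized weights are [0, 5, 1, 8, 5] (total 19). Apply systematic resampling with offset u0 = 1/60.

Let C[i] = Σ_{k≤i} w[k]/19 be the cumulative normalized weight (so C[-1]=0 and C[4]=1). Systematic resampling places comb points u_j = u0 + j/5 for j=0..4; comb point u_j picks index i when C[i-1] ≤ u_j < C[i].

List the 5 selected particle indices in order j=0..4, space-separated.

1 1 3 3 4

C = [0, 5/19, 6/19, 14/19, 1]
j=0: u_0=1/60 ∈ [0, 5/19) → index 1
j=1: u_1=13/60 ∈ [0, 5/19) → index 1
j=2: u_2=5/12 ∈ [6/19, 14/19) → index 3
j=3: u_3=37/60 ∈ [6/19, 14/19) → index 3
j=4: u_4=49/60 ∈ [14/19, 1) → index 4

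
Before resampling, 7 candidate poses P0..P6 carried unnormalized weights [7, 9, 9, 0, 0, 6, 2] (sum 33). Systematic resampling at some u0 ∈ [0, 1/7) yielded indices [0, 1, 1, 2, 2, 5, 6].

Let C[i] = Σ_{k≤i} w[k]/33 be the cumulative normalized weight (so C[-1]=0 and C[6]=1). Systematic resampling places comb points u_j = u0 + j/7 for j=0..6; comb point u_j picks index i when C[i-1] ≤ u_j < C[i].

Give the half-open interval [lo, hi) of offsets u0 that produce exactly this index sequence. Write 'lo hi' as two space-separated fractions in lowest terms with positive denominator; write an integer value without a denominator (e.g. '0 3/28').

C = [7/33, 16/33, 25/33, 25/33, 25/33, 31/33, 1]
j=0 picked index 0: u0 ∈ [0, 7/33)
j=1 picked index 1: u0 ∈ [16/231, 79/231)
j=2 picked index 1: u0 ∈ [-17/231, 46/231)
j=3 picked index 2: u0 ∈ [13/231, 76/231)
j=4 picked index 2: u0 ∈ [-20/231, 43/231)
j=5 picked index 5: u0 ∈ [10/231, 52/231)
j=6 picked index 6: u0 ∈ [19/231, 1/7)
intersection: [19/231, 1/7)

19/231 1/7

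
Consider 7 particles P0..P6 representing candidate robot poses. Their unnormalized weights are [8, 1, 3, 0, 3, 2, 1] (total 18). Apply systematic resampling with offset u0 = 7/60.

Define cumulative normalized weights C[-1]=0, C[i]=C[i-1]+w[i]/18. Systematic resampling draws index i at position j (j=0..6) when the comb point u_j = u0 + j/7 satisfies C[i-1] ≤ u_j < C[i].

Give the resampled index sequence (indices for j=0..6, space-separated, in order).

0 0 0 2 4 4 6

C = [4/9, 1/2, 2/3, 2/3, 5/6, 17/18, 1]
j=0: u_0=7/60 ∈ [0, 4/9) → index 0
j=1: u_1=109/420 ∈ [0, 4/9) → index 0
j=2: u_2=169/420 ∈ [0, 4/9) → index 0
j=3: u_3=229/420 ∈ [1/2, 2/3) → index 2
j=4: u_4=289/420 ∈ [2/3, 5/6) → index 4
j=5: u_5=349/420 ∈ [2/3, 5/6) → index 4
j=6: u_6=409/420 ∈ [17/18, 1) → index 6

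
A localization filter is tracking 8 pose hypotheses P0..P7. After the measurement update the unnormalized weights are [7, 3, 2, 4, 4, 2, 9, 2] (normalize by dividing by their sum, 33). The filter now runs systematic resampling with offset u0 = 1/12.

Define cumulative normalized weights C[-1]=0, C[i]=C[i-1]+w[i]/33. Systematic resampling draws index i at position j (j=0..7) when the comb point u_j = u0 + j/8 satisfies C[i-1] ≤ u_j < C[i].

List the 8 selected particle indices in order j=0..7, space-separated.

0 0 2 3 4 6 6 7

C = [7/33, 10/33, 4/11, 16/33, 20/33, 2/3, 31/33, 1]
j=0: u_0=1/12 ∈ [0, 7/33) → index 0
j=1: u_1=5/24 ∈ [0, 7/33) → index 0
j=2: u_2=1/3 ∈ [10/33, 4/11) → index 2
j=3: u_3=11/24 ∈ [4/11, 16/33) → index 3
j=4: u_4=7/12 ∈ [16/33, 20/33) → index 4
j=5: u_5=17/24 ∈ [2/3, 31/33) → index 6
j=6: u_6=5/6 ∈ [2/3, 31/33) → index 6
j=7: u_7=23/24 ∈ [31/33, 1) → index 7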